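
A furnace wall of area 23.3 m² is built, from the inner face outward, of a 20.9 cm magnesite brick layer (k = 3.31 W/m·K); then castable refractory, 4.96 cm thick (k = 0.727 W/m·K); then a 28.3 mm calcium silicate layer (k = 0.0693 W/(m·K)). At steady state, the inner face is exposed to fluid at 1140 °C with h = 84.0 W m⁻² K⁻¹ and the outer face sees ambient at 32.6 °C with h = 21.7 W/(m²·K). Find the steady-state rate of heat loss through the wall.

Series thermal resistances, inner to outer:
  R_conv,in = 1/(hA) = 1/(84.0·23.3) = 5.109×10^-4 K/W
  R_magnesite brick = L/(kA) = 0.209/(3.31·23.3) = 0.002710 K/W
  R_castable refractory = L/(kA) = 0.0496/(0.727·23.3) = 0.002928 K/W
  R_calcium silicate = L/(kA) = 0.0283/(0.0693·23.3) = 0.01753 K/W
  R_conv,out = 1/(hA) = 1/(21.7·23.3) = 0.001978 K/W
ΣR = 5.109×10^-4 + 0.002710 + 0.002928 + 0.01753 + 0.001978 = 0.02566 K/W
Q = ΔT/ΣR = (1140 °C − 32.6 °C)/0.02566 = 43200 W

Q = 43200 W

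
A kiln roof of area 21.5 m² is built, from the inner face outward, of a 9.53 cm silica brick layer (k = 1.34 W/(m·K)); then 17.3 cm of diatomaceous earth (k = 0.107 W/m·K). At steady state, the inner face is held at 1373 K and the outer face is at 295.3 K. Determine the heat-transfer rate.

Q = 13.7 kW

Series thermal resistances, inner to outer:
  R_silica brick = L/(kA) = 0.0953/(1.34·21.5) = 0.003308 K/W
  R_diatomaceous earth = L/(kA) = 0.173/(0.107·21.5) = 0.07520 K/W
ΣR = 0.003308 + 0.07520 = 0.07851 K/W
Q = ΔT/ΣR = (1373 K − 295.3 K)/0.07851 = 13700 W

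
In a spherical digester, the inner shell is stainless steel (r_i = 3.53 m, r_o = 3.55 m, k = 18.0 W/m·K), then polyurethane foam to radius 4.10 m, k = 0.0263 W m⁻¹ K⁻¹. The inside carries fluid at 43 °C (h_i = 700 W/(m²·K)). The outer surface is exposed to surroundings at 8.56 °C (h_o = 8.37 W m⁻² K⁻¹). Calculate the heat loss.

Q = 300 W

Treat each layer as a resistance in series:
  R_conv,in = 1/(4πr²h) = 1/(4π·3.53²·700) = 9.123×10^-6 K/W
  R_stainless steel = (1/3.53 − 1/3.55)/(4πk) = 0.001596/(4π·18.0) = 7.056×10^-6 K/W
  R_polyurethane foam = (1/3.55 − 1/4.10)/(4πk) = 0.03779/(4π·0.0263) = 0.1143 K/W
  R_conv,out = 1/(4πr²h) = 1/(4π·4.10²·8.37) = 5.656×10^-4 K/W
ΣR = 9.123×10^-6 + 7.056×10^-6 + 0.1143 + 5.656×10^-4 = 0.1149 K/W
Q = ΔT/ΣR = (43 °C − 8.56 °C)/0.1149 = 300 W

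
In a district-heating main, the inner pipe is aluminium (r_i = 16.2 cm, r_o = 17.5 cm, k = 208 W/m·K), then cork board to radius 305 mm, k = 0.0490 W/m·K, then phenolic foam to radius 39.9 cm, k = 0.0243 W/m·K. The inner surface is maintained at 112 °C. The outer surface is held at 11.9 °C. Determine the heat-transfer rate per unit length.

Treat each layer as a resistance in series:
  R'_aluminium = ln(0.175/0.162)/(2πk) = 0.07719/(2π·208) = 5.906×10^-5 m·K/W
  R'_cork board = ln(0.305/0.175)/(2πk) = 0.5555/(2π·0.0490) = 1.804 m·K/W
  R'_phenolic foam = ln(0.399/0.305)/(2πk) = 0.2686/(2π·0.0243) = 1.760 m·K/W
ΣR = 5.906×10^-5 + 1.804 + 1.760 = 3.564 m·K/W
Q' = ΔT/ΣR = (112 °C − 11.9 °C)/3.564 = 28.1 W/m

Q' = 28.1 W/m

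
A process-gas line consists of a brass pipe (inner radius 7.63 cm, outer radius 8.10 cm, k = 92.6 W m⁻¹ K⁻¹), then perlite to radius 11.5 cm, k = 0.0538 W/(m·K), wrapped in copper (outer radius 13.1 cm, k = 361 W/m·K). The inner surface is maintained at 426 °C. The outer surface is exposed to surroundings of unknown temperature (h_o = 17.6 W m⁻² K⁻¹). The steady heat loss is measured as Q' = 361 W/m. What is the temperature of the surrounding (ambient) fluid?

Sum the resistances:
  R'_brass = ln(0.0810/0.0763)/(2πk) = 0.05978/(2π·92.6) = 1.027×10^-4 m·K/W
  R'_perlite = ln(0.115/0.0810)/(2πk) = 0.3505/(2π·0.0538) = 1.037 m·K/W
  R'_copper = ln(0.131/0.115)/(2πk) = 0.1303/(2π·361) = 5.743×10^-5 m·K/W
  R'_conv,out = 1/(2πr h) = 1/(2π·0.131·17.6) = 0.06903 m·K/W
ΣR = 1.106 m·K/W
ΔT = Q'·ΣR = 361 × 1.106 = 399.3 K
Heat flows outward, so T_out = T_in − ΔT = 426 − 399.3 = 26.7 °C

T_out = 26.7 °C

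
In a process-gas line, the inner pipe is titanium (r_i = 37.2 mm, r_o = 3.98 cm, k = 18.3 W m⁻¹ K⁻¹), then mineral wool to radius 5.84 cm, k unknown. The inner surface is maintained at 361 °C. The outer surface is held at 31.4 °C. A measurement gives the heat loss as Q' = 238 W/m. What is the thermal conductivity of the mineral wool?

ΣR = ΔT/Q' = |361 − 31.4|/238 = 1.385 m·K/W
Known resistances:
  R'_titanium = ln(0.0398/0.0372)/(2πk) = 0.06756/(2π·18.3) = 5.876×10^-4 m·K/W
R_mineral wool = ΣR − ΣR_known = 1.385 − 5.876×10^-4 = 1.384 m·K/W
ln(r₂/r₁)/(2πk) = 1.384 ⇒ k = 0.3834/(2π·1.384) = 0.0441 W/m·K

k = 0.0441 W/m·K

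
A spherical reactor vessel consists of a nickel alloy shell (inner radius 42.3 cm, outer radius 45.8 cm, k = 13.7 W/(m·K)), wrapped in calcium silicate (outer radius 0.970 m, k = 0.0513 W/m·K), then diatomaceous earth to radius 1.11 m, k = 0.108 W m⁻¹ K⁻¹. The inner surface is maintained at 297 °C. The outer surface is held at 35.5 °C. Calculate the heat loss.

Q = 139 W

Resistance network (inner→outer):
  R_nickel alloy = (1/0.423 − 1/0.458)/(4πk) = 0.1807/(4π·13.7) = 0.001049 K/W
  R_calcium silicate = (1/0.458 − 1/0.970)/(4πk) = 1.152/(4π·0.0513) = 1.788 K/W
  R_diatomaceous earth = (1/0.970 − 1/1.11)/(4πk) = 0.1300/(4π·0.108) = 0.09581 K/W
ΣR = 0.001049 + 1.788 + 0.09581 = 1.885 K/W
Q = ΔT/ΣR = (297 °C − 35.5 °C)/1.885 = 139 W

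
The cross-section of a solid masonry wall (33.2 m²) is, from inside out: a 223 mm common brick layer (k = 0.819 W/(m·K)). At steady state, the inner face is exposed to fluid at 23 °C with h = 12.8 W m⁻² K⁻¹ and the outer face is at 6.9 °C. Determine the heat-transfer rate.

Q = 1530 W

Treat each layer as a resistance in series:
  R_conv,in = 1/(hA) = 1/(12.8·33.2) = 0.002353 K/W
  R_common brick = L/(kA) = 0.223/(0.819·33.2) = 0.008201 K/W
ΣR = 0.002353 + 0.008201 = 0.01055 K/W
Q = ΔT/ΣR = (23 °C − 6.9 °C)/0.01055 = 1530 W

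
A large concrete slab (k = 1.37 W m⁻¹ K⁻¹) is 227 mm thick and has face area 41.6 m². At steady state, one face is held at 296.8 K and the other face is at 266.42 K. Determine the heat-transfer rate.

Q = 7630 W

Q = kA·ΔT/L = 1.37 × 41.6 × |296.8 K − 266.42 K| / 0.227 = 7630 W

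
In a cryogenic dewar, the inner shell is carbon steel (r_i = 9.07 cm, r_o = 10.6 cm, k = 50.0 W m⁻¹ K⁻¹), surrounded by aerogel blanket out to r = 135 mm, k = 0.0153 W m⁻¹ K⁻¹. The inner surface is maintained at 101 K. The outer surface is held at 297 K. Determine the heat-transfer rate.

Q = 18.6 W

Treat each layer as a resistance in series:
  R_carbon steel = (1/0.0907 − 1/0.106)/(4πk) = 1.591/(4π·50.0) = 0.002533 K/W
  R_aerogel blanket = (1/0.106 − 1/0.135)/(4πk) = 2.027/(4π·0.0153) = 10.54 K/W
ΣR = 0.002533 + 10.54 = 10.54 K/W
Q = ΔT/ΣR = (101 K − 297 K)/10.54 = -18.6 W
(Negative Q ⇒ heat flows inward; heat gain = 18.6 W.)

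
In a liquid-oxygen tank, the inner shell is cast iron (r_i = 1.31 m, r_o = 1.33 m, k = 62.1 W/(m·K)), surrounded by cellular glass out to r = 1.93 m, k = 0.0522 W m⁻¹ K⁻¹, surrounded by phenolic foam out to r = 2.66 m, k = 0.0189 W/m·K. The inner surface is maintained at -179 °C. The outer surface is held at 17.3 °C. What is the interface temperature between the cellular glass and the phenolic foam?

T = -106 °C

Resistance network (inner→outer):
  R_cast iron = (1/1.31 − 1/1.33)/(4πk) = 0.01148/(4π·62.1) = 1.471×10^-5 K/W
  R_cellular glass = (1/1.33 − 1/1.93)/(4πk) = 0.2337/(4π·0.0522) = 0.3563 K/W
  R_phenolic foam = (1/1.93 − 1/2.66)/(4πk) = 0.1422/(4π·0.0189) = 0.5987 K/W
ΣR = 1.471×10^-5 + 0.3563 + 0.5987 = 0.9550 K/W
Q = ΔT/ΣR = (-179 °C − 17.3 °C)/0.9550 = -205.5 W
From the inner boundary to the cellular glass/phenolic foam interface, ΣR_partial = 0.3563 K/W.
T_interface = T_in − Q·ΣR_partial = -179 °C − (-205.5)(0.3563) = -106 °C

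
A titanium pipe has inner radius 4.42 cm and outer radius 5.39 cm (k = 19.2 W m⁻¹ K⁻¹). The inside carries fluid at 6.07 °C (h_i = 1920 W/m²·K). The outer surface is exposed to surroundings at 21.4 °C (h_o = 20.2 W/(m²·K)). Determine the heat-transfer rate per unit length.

Q' = 102 W/m

Resistance network (inner→outer):
  R'_conv,in = 1/(2πr h) = 1/(2π·0.0442·1920) = 0.001875 m·K/W
  R'_titanium = ln(0.0539/0.0442)/(2πk) = 0.1984/(2π·19.2) = 0.001645 m·K/W
  R'_conv,out = 1/(2πr h) = 1/(2π·0.0539·20.2) = 0.1462 m·K/W
ΣR = 0.001875 + 0.001645 + 0.1462 = 0.1497 m·K/W
Q' = ΔT/ΣR = (6.07 °C − 21.4 °C)/0.1497 = -102 W/m
(Negative Q' ⇒ heat flows inward; heat gain = 102 W/m.)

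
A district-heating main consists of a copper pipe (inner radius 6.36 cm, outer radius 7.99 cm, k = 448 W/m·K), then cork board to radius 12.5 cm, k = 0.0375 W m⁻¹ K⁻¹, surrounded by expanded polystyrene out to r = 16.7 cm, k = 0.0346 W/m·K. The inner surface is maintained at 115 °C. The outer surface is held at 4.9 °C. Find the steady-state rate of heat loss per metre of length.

Series thermal resistances, inner to outer:
  R'_copper = ln(0.0799/0.0636)/(2πk) = 0.2282/(2π·448) = 8.106×10^-5 m·K/W
  R'_cork board = ln(0.125/0.0799)/(2πk) = 0.4475/(2π·0.0375) = 1.899 m·K/W
  R'_expanded polystyrene = ln(0.167/0.125)/(2πk) = 0.2897/(2π·0.0346) = 1.332 m·K/W
ΣR = 8.106×10^-5 + 1.899 + 1.332 = 3.231 m·K/W
Q' = ΔT/ΣR = (115 °C − 4.9 °C)/3.231 = 34.1 W/m

Q' = 34.1 W/m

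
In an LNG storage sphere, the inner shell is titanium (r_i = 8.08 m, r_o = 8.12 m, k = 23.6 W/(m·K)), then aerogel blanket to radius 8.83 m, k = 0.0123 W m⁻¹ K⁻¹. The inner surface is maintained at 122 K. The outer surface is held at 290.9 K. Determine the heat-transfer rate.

Treat each layer as a resistance in series:
  R_titanium = (1/8.08 − 1/8.12)/(4πk) = 6.097×10^-4/(4π·23.6) = 2.056×10^-6 K/W
  R_aerogel blanket = (1/8.12 − 1/8.83)/(4πk) = 0.009902/(4π·0.0123) = 0.06407 K/W
ΣR = 2.056×10^-6 + 0.06407 = 0.06407 K/W
Q = ΔT/ΣR = (122 K − 290.9 K)/0.06407 = -2640 W
(Negative Q ⇒ heat flows inward; heat gain = 2640 W.)

Q = 2640 W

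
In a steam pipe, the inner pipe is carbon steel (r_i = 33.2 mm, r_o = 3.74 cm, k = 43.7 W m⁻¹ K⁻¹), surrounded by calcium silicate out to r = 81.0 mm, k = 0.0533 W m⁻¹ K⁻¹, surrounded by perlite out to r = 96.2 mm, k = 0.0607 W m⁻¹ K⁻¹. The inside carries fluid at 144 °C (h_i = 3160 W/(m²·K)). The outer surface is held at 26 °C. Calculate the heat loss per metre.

Q' = 42.7 W/m

Treat each layer as a resistance in series:
  R'_conv,in = 1/(2πr h) = 1/(2π·0.0332·3160) = 0.001517 m·K/W
  R'_carbon steel = ln(0.0374/0.0332)/(2πk) = 0.1191/(2π·43.7) = 4.338×10^-4 m·K/W
  R'_calcium silicate = ln(0.0810/0.0374)/(2πk) = 0.7728/(2π·0.0533) = 2.308 m·K/W
  R'_perlite = ln(0.0962/0.0810)/(2πk) = 0.1720/(2π·0.0607) = 0.4509 m·K/W
ΣR = 0.001517 + 4.338×10^-4 + 2.308 + 0.4509 = 2.761 m·K/W
Q' = ΔT/ΣR = (144 °C − 26 °C)/2.761 = 42.7 W/m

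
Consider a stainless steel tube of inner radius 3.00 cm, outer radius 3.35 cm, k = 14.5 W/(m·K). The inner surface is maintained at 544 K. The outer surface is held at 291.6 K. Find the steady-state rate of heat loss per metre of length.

Q' = 2πk·ΔT/ln(r₂/r₁) = 2π × 14.5 × 252.4 / ln(0.0335/0.0300) = 2.08×10^5 W/m

Q' = 208 kW/m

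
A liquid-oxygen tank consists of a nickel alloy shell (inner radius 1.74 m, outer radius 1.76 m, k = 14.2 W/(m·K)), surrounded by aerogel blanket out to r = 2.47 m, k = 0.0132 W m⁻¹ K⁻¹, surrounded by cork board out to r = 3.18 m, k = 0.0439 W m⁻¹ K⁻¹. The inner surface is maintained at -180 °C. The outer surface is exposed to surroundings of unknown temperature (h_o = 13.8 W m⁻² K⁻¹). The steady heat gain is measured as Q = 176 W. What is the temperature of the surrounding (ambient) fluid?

T_out = 22.2 °C

Sum the resistances:
  R_nickel alloy = (1/1.74 − 1/1.76)/(4πk) = 0.006531/(4π·14.2) = 3.660×10^-5 K/W
  R_aerogel blanket = (1/1.76 − 1/2.47)/(4πk) = 0.1633/(4π·0.0132) = 0.9846 K/W
  R_cork board = (1/2.47 − 1/3.18)/(4πk) = 0.09039/(4π·0.0439) = 0.1639 K/W
  R_conv,out = 1/(4πr²h) = 1/(4π·3.18²·13.8) = 5.702×10^-4 K/W
ΣR = 1.149 K/W
ΔT = Q·ΣR = 176 × 1.149 = 202.2 K
Heat flows inward, so T_out = T_in + ΔT = -180 + 202.2 = 22.2 °C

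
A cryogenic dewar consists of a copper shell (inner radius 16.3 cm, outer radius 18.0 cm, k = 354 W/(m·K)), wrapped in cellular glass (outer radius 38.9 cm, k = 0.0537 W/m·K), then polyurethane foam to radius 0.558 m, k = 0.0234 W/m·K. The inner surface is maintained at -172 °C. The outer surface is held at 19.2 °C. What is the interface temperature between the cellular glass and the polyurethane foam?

Resistance network (inner→outer):
  R_copper = (1/0.163 − 1/0.180)/(4πk) = 0.5794/(4π·354) = 1.302×10^-4 K/W
  R_cellular glass = (1/0.180 − 1/0.389)/(4πk) = 2.985/(4π·0.0537) = 4.423 K/W
  R_polyurethane foam = (1/0.389 − 1/0.558)/(4πk) = 0.7786/(4π·0.0234) = 2.648 K/W
ΣR = 1.302×10^-4 + 4.423 + 2.648 = 7.071 K/W
Q = ΔT/ΣR = (-172 °C − 19.2 °C)/7.071 = -27.04 W
From the inner boundary to the cellular glass/polyurethane foam interface, ΣR_partial = 4.423 K/W.
T_interface = T_in − Q·ΣR_partial = -172 °C − (-27.04)(4.423) = -52.4 °C

T = -52.4 °C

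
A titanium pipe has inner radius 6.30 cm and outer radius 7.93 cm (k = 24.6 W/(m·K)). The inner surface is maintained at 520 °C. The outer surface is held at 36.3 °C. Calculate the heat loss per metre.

Q' = 325 kW/m

Q' = 2πk·ΔT/ln(r₂/r₁) = 2π × 24.6 × 483.7 / ln(0.0793/0.0630) = 3.25×10^5 W/m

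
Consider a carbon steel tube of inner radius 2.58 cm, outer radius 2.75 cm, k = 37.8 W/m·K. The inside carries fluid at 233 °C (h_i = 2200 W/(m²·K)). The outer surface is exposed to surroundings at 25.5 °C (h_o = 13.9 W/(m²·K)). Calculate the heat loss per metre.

Q' = 495 W/m

Treat each layer as a resistance in series:
  R'_conv,in = 1/(2πr h) = 1/(2π·0.0258·2200) = 0.002804 m·K/W
  R'_carbon steel = ln(0.0275/0.0258)/(2πk) = 0.06381/(2π·37.8) = 2.687×10^-4 m·K/W
  R'_conv,out = 1/(2πr h) = 1/(2π·0.0275·13.9) = 0.4164 m·K/W
ΣR = 0.002804 + 2.687×10^-4 + 0.4164 = 0.4195 m·K/W
Q' = ΔT/ΣR = (233 °C − 25.5 °C)/0.4195 = 495 W/m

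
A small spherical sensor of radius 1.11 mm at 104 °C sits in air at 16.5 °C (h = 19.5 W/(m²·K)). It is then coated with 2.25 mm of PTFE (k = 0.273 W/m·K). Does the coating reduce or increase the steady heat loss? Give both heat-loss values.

Critical radius for a sphere: r_cr = 2k/h = 0.0280 m = 2.80 cm.
Outer radius after coating: r₂ = 0.00111 + 0.00225 = 0.00336 m.
Since r₁ < r_cr and r₂ ≤ r_cr, the coating moves toward the maximum at r_cr — heat loss rises.
Bare: R = 1/(4πr₁²h) = 3312 K/W; Q = 87.5/3312 = 0.0264 W.
Coated: R = R_cond + R_conv = 537.3 K/W; Q = 87.5/537.3 = 0.163 W.

increases: 0.0264 → 0.163 W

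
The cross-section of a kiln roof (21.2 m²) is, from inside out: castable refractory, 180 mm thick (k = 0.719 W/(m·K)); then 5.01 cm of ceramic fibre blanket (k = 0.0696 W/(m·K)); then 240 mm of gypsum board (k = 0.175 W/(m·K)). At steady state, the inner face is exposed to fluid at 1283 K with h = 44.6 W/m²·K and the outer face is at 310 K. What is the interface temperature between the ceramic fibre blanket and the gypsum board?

Treat each layer as a resistance in series:
  R_conv,in = 1/(hA) = 1/(44.6·21.2) = 0.001058 K/W
  R_castable refractory = L/(kA) = 0.180/(0.719·21.2) = 0.01181 K/W
  R_ceramic fibre blanket = L/(kA) = 0.0501/(0.0696·21.2) = 0.03395 K/W
  R_gypsum board = L/(kA) = 0.240/(0.175·21.2) = 0.06469 K/W
ΣR = 0.001058 + 0.01181 + 0.03395 + 0.06469 = 0.1115 K/W
Q = ΔT/ΣR = (1283 K − 310 K)/0.1115 = 8726 W
From the inner boundary to the ceramic fibre blanket/gypsum board interface, ΣR_partial = 0.04682 K/W.
T_interface = T_in − Q·ΣR_partial = 1283 K − (8726)(0.04682) = 874 K

T = 874 K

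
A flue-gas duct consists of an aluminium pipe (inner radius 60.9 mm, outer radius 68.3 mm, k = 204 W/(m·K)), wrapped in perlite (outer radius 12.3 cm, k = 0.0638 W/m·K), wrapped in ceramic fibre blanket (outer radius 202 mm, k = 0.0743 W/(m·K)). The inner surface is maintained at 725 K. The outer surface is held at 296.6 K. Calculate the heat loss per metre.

Q' = 169 W/m

Resistance network (inner→outer):
  R'_aluminium = ln(0.0683/0.0609)/(2πk) = 0.1147/(2π·204) = 8.947×10^-5 m·K/W
  R'_perlite = ln(0.123/0.0683)/(2πk) = 0.5883/(2π·0.0638) = 1.468 m·K/W
  R'_ceramic fibre blanket = ln(0.202/0.123)/(2πk) = 0.4961/(2π·0.0743) = 1.063 m·K/W
ΣR = 8.947×10^-5 + 1.468 + 1.063 = 2.531 m·K/W
Q' = ΔT/ΣR = (725 K − 296.6 K)/2.531 = 169 W/m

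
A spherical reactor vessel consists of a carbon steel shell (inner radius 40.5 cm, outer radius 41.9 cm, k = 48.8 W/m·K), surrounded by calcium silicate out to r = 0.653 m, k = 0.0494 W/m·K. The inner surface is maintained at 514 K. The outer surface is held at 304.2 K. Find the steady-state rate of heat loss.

Q = 152 W

Treat each layer as a resistance in series:
  R_carbon steel = (1/0.405 − 1/0.419)/(4πk) = 0.08250/(4π·48.8) = 1.345×10^-4 K/W
  R_calcium silicate = (1/0.419 − 1/0.653)/(4πk) = 0.8552/(4π·0.0494) = 1.378 K/W
ΣR = 1.345×10^-4 + 1.378 = 1.378 K/W
Q = ΔT/ΣR = (514 K − 304.2 K)/1.378 = 152 W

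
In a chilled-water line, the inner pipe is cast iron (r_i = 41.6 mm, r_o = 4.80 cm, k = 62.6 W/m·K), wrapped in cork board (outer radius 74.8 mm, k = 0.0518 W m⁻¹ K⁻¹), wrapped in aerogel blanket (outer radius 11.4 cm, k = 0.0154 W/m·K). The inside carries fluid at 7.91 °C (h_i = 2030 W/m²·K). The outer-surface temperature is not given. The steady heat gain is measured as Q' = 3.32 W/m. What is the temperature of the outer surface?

Series resistances:
  R'_conv,in = 1/(2πr h) = 1/(2π·0.0416·2030) = 0.001885 m·K/W
  R'_cast iron = ln(0.0480/0.0416)/(2πk) = 0.1431/(2π·62.6) = 3.638×10^-4 m·K/W
  R'_cork board = ln(0.0748/0.0480)/(2πk) = 0.4436/(2π·0.0518) = 1.363 m·K/W
  R'_aerogel blanket = ln(0.114/0.0748)/(2πk) = 0.4214/(2π·0.0154) = 4.355 m·K/W
ΣR = 5.720 m·K/W
ΔT = Q'·ΣR = 3.32 × 5.720 = 18.99 K
Heat flows inward, so T_out = T_in + ΔT = 7.91 + 18.99 = 26.9 °C

T_out = 26.9 °C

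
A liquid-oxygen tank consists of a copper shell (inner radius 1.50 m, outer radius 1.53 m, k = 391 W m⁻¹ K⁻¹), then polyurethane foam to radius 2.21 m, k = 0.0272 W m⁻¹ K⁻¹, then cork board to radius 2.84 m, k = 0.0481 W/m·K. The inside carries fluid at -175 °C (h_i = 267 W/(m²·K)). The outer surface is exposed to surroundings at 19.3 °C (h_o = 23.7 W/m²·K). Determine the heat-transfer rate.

Q = 257 W

Resistance network (inner→outer):
  R_conv,in = 1/(4πr²h) = 1/(4π·1.50²·267) = 1.325×10^-4 K/W
  R_copper = (1/1.50 − 1/1.53)/(4πk) = 0.01307/(4π·391) = 2.660×10^-6 K/W
  R_polyurethane foam = (1/1.53 − 1/2.21)/(4πk) = 0.2011/(4π·0.0272) = 0.5884 K/W
  R_cork board = (1/2.21 − 1/2.84)/(4πk) = 0.1004/(4π·0.0481) = 0.1661 K/W
  R_conv,out = 1/(4πr²h) = 1/(4π·2.84²·23.7) = 4.163×10^-4 K/W
ΣR = 1.325×10^-4 + 2.660×10^-6 + 0.5884 + 0.1661 + 4.163×10^-4 = 0.7551 K/W
Q = ΔT/ΣR = (-175 °C − 19.3 °C)/0.7551 = -257 W
(Negative Q ⇒ heat flows inward; heat gain = 257 W.)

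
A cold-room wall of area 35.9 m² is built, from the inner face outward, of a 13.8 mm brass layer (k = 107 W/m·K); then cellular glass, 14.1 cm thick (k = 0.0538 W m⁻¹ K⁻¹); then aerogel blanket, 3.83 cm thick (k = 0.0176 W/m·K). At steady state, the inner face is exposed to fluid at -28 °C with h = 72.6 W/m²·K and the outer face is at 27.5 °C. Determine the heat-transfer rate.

Q = 414 W

Series thermal resistances, inner to outer:
  R_conv,in = 1/(hA) = 1/(72.6·35.9) = 3.837×10^-4 K/W
  R_brass = L/(kA) = 0.0138/(107·35.9) = 3.593×10^-6 K/W
  R_cellular glass = L/(kA) = 0.141/(0.0538·35.9) = 0.07300 K/W
  R_aerogel blanket = L/(kA) = 0.0383/(0.0176·35.9) = 0.06062 K/W
ΣR = 3.837×10^-4 + 3.593×10^-6 + 0.07300 + 0.06062 = 0.1340 K/W
Q = ΔT/ΣR = (-28 °C − 27.5 °C)/0.1340 = -414 W
(Negative Q ⇒ heat flows inward; heat gain = 414 W.)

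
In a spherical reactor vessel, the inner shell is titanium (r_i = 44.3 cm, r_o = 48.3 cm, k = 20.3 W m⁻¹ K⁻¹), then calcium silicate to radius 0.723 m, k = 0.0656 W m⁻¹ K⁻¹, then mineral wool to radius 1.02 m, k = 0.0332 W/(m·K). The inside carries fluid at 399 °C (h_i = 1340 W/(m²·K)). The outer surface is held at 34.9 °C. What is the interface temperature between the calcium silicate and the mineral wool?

T = 230 °C

Treat each layer as a resistance in series:
  R_conv,in = 1/(4πr²h) = 1/(4π·0.443²·1340) = 3.026×10^-4 K/W
  R_titanium = (1/0.443 − 1/0.483)/(4πk) = 0.1869/(4π·20.3) = 7.328×10^-4 K/W
  R_calcium silicate = (1/0.483 − 1/0.723)/(4πk) = 0.6873/(4π·0.0656) = 0.8337 K/W
  R_mineral wool = (1/0.723 − 1/1.02)/(4πk) = 0.4027/(4π·0.0332) = 0.9653 K/W
ΣR = 3.026×10^-4 + 7.328×10^-4 + 0.8337 + 0.9653 = 1.800 K/W
Q = ΔT/ΣR = (399 °C − 34.9 °C)/1.800 = 202.3 W
From the inner boundary to the calcium silicate/mineral wool interface, ΣR_partial = 0.8347 K/W.
T_interface = T_in − Q·ΣR_partial = 399 °C − (202.3)(0.8347) = 230 °C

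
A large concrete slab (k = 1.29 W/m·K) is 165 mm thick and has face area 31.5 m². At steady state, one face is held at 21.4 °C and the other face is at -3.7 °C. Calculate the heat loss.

Q = kA·ΔT/L = 1.29 × 31.5 × |21.4 °C − -3.7 °C| / 0.165 = 6180 W

Q = 6.18 kW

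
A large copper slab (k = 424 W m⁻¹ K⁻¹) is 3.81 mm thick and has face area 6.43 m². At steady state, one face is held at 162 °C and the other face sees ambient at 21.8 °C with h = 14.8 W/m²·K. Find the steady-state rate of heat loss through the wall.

Resistance network (inner→outer):
  R_copper = L/(kA) = 0.00381/(424·6.43) = 1.397×10^-6 K/W
  R_conv,out = 1/(hA) = 1/(14.8·6.43) = 0.01051 K/W
ΣR = 1.397×10^-6 + 0.01051 = 0.01051 K/W
Q = ΔT/ΣR = (162 °C − 21.8 °C)/0.01051 = 13300 W

Q = 13.3 kW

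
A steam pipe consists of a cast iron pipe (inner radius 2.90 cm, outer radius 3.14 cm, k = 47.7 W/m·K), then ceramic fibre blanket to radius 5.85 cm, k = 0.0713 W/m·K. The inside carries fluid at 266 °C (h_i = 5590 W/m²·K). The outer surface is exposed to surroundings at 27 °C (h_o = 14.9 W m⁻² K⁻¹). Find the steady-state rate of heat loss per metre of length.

Treat each layer as a resistance in series:
  R'_conv,in = 1/(2πr h) = 1/(2π·0.0290·5590) = 9.818×10^-4 m·K/W
  R'_cast iron = ln(0.0314/0.0290)/(2πk) = 0.07951/(2π·47.7) = 2.653×10^-4 m·K/W
  R'_ceramic fibre blanket = ln(0.0585/0.0314)/(2πk) = 0.6222/(2π·0.0713) = 1.389 m·K/W
  R'_conv,out = 1/(2πr h) = 1/(2π·0.0585·14.9) = 0.1826 m·K/W
ΣR = 9.818×10^-4 + 2.653×10^-4 + 1.389 + 0.1826 = 1.573 m·K/W
Q' = ΔT/ΣR = (266 °C − 27 °C)/1.573 = 152 W/m

Q' = 152 W/m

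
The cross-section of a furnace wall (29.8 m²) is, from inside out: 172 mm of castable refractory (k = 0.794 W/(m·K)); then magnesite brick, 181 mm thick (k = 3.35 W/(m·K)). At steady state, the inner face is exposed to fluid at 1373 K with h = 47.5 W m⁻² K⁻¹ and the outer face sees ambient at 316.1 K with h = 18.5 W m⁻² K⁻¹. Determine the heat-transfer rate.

Q = 91.1 kW

Treat each layer as a resistance in series:
  R_conv,in = 1/(hA) = 1/(47.5·29.8) = 7.065×10^-4 K/W
  R_castable refractory = L/(kA) = 0.172/(0.794·29.8) = 0.007269 K/W
  R_magnesite brick = L/(kA) = 0.181/(3.35·29.8) = 0.001813 K/W
  R_conv,out = 1/(hA) = 1/(18.5·29.8) = 0.001814 K/W
ΣR = 7.065×10^-4 + 0.007269 + 0.001813 + 0.001814 = 0.01160 K/W
Q = ΔT/ΣR = (1373 K − 316.1 K)/0.01160 = 91100 W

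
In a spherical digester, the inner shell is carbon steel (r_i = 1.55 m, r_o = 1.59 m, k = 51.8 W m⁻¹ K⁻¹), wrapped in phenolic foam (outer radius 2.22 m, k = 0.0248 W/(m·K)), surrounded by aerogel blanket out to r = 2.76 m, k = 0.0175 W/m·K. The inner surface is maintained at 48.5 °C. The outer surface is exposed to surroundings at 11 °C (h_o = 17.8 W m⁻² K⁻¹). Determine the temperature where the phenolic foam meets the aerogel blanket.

Resistance network (inner→outer):
  R_carbon steel = (1/1.55 − 1/1.59)/(4πk) = 0.01623/(4π·51.8) = 2.493×10^-5 K/W
  R_phenolic foam = (1/1.59 − 1/2.22)/(4πk) = 0.1785/(4π·0.0248) = 0.5727 K/W
  R_aerogel blanket = (1/2.22 − 1/2.76)/(4πk) = 0.08813/(4π·0.0175) = 0.4008 K/W
  R_conv,out = 1/(4πr²h) = 1/(4π·2.76²·17.8) = 5.869×10^-4 K/W
ΣR = 2.493×10^-5 + 0.5727 + 0.4008 + 5.869×10^-4 = 0.9741 K/W
Q = ΔT/ΣR = (48.5 °C − 11 °C)/0.9741 = 38.50 W
From the inner boundary to the phenolic foam/aerogel blanket interface, ΣR_partial = 0.5727 K/W.
T_interface = T_in − Q·ΣR_partial = 48.5 °C − (38.50)(0.5727) = 26.5 °C

T = 26.5 °C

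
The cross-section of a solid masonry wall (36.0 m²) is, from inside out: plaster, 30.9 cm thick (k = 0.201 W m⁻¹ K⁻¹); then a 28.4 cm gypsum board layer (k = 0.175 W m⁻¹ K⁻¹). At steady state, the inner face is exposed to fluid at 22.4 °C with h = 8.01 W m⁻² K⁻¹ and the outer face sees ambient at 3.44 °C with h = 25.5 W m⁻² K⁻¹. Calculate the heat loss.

Q = 205 W

Series thermal resistances, inner to outer:
  R_conv,in = 1/(hA) = 1/(8.01·36.0) = 0.003468 K/W
  R_plaster = L/(kA) = 0.309/(0.201·36.0) = 0.04270 K/W
  R_gypsum board = L/(kA) = 0.284/(0.175·36.0) = 0.04508 K/W
  R_conv,out = 1/(hA) = 1/(25.5·36.0) = 0.001089 K/W
ΣR = 0.003468 + 0.04270 + 0.04508 + 0.001089 = 0.09234 K/W
Q = ΔT/ΣR = (22.4 °C − 3.44 °C)/0.09234 = 205 W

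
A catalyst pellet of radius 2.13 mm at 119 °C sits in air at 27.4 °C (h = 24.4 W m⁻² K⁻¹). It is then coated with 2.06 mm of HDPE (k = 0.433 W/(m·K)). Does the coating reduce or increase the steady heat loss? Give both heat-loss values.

Critical radius for a sphere: r_cr = 2k/h = 0.0355 m = 3.55 cm.
Outer radius after coating: r₂ = 0.00213 + 0.00206 = 0.00419 m.
Since r₁ < r_cr and r₂ ≤ r_cr, the coating moves toward the maximum at r_cr — heat loss rises.
Bare: R = 1/(4πr₁²h) = 718.9 K/W; Q = 91.6/718.9 = 0.127 W.
Coated: R = R_cond + R_conv = 228.2 K/W; Q = 91.6/228.2 = 0.401 W.

increases: 0.127 → 0.401 W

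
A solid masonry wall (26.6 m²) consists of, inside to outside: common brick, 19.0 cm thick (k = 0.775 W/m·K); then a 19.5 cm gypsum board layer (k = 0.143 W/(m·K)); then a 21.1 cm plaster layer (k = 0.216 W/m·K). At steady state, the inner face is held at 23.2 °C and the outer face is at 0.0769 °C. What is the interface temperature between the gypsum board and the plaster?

T = 8.81 °C

Resistance network (inner→outer):
  R_common brick = L/(kA) = 0.190/(0.775·26.6) = 0.009217 K/W
  R_gypsum board = L/(kA) = 0.195/(0.143·26.6) = 0.05126 K/W
  R_plaster = L/(kA) = 0.211/(0.216·26.6) = 0.03672 K/W
ΣR = 0.009217 + 0.05126 + 0.03672 = 0.09720 K/W
Q = ΔT/ΣR = (23.2 °C − 0.0769 °C)/0.09720 = 237.9 W
From the inner boundary to the gypsum board/plaster interface, ΣR_partial = 0.06048 K/W.
T_interface = T_in − Q·ΣR_partial = 23.2 °C − (237.9)(0.06048) = 8.81 °C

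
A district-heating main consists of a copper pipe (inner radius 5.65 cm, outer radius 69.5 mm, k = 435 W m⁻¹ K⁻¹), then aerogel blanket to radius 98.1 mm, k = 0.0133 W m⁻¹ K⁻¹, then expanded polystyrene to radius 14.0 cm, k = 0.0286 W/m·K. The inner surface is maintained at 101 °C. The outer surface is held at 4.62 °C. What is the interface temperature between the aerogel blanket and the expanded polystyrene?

T = 35.9 °C

Series thermal resistances, inner to outer:
  R'_copper = ln(0.0695/0.0565)/(2πk) = 0.2071/(2π·435) = 7.577×10^-5 m·K/W
  R'_aerogel blanket = ln(0.0981/0.0695)/(2πk) = 0.3447/(2π·0.0133) = 4.124 m·K/W
  R'_expanded polystyrene = ln(0.140/0.0981)/(2πk) = 0.3557/(2π·0.0286) = 1.979 m·K/W
ΣR = 7.577×10^-5 + 4.124 + 1.979 = 6.103 m·K/W
Q' = ΔT/ΣR = (101 °C − 4.62 °C)/6.103 = 15.79 W/m
From the inner boundary to the aerogel blanket/expanded polystyrene interface, ΣR_partial = 4.124 m·K/W.
T_interface = T_in − Q'·ΣR_partial = 101 °C − (15.79)(4.124) = 35.9 °C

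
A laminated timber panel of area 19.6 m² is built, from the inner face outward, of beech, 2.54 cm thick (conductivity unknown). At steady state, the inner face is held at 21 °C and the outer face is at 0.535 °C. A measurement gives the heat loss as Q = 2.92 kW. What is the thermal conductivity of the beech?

k = 0.185 W/m·K

ΣR = ΔT/Q = |21 − 0.535|/2920 = 0.007009 K/W
L/(kA) = 0.007009 ⇒ k = 0.0254/(0.007009·19.6) = 0.185 W/m·K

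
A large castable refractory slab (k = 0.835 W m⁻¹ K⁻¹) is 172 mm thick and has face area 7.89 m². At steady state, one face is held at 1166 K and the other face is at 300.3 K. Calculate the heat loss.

Q = 33200 W

Q = kA·ΔT/L = 0.835 × 7.89 × |1166 K − 300.3 K| / 0.172 = 33200 W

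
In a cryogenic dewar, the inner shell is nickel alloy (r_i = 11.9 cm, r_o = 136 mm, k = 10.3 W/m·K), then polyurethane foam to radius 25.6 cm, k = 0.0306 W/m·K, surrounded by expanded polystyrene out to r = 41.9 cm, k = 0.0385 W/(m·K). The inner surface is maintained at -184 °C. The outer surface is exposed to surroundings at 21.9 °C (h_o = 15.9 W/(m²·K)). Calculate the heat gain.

Q = 17.0 W

Resistance network (inner→outer):
  R_nickel alloy = (1/0.119 − 1/0.136)/(4πk) = 1.050/(4π·10.3) = 0.008116 K/W
  R_polyurethane foam = (1/0.136 − 1/0.256)/(4πk) = 3.447/(4π·0.0306) = 8.963 K/W
  R_expanded polystyrene = (1/0.256 − 1/0.419)/(4πk) = 1.520/(4π·0.0385) = 3.141 K/W
  R_conv,out = 1/(4πr²h) = 1/(4π·0.419²·15.9) = 0.02851 K/W
ΣR = 0.008116 + 8.963 + 3.141 + 0.02851 = 12.14 K/W
Q = ΔT/ΣR = (-184 °C − 21.9 °C)/12.14 = -17.0 W
(Negative Q ⇒ heat flows inward; heat gain = 17.0 W.)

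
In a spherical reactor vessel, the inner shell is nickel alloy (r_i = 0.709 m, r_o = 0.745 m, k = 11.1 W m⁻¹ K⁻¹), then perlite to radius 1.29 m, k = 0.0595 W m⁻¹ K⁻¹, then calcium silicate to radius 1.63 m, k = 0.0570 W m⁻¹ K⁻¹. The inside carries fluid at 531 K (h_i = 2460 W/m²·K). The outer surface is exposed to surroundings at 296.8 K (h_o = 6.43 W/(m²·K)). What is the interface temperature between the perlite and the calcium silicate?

T = 351.3 K

Treat each layer as a resistance in series:
  R_conv,in = 1/(4πr²h) = 1/(4π·0.709²·2460) = 6.435×10^-5 K/W
  R_nickel alloy = (1/0.709 − 1/0.745)/(4πk) = 0.06816/(4π·11.1) = 4.886×10^-4 K/W
  R_perlite = (1/0.745 − 1/1.29)/(4πk) = 0.5671/(4π·0.0595) = 0.7584 K/W
  R_calcium silicate = (1/1.29 − 1/1.63)/(4πk) = 0.1617/(4π·0.0570) = 0.2257 K/W
  R_conv,out = 1/(4πr²h) = 1/(4π·1.63²·6.43) = 0.004658 K/W
ΣR = 6.435×10^-5 + 4.886×10^-4 + 0.7584 + 0.2257 + 0.004658 = 0.9893 K/W
Q = ΔT/ΣR = (531 K − 296.8 K)/0.9893 = 236.7 W
From the inner boundary to the perlite/calcium silicate interface, ΣR_partial = 0.7590 K/W.
T_interface = T_in − Q·ΣR_partial = 531 K − (236.7)(0.7590) = 351.3 K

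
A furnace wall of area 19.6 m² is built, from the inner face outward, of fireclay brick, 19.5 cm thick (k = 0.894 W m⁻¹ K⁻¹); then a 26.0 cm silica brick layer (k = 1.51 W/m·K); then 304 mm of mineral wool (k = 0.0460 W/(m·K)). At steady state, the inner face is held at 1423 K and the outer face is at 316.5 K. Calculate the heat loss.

Q = 3100 W

Series thermal resistances, inner to outer:
  R_fireclay brick = L/(kA) = 0.195/(0.894·19.6) = 0.01113 K/W
  R_silica brick = L/(kA) = 0.260/(1.51·19.6) = 0.008785 K/W
  R_mineral wool = L/(kA) = 0.304/(0.0460·19.6) = 0.3372 K/W
ΣR = 0.01113 + 0.008785 + 0.3372 = 0.3571 K/W
Q = ΔT/ΣR = (1423 K − 316.5 K)/0.3571 = 3100 W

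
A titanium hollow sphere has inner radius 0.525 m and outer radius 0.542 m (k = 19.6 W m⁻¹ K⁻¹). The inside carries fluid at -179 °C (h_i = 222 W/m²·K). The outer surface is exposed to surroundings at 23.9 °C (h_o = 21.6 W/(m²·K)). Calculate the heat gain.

Series thermal resistances, inner to outer:
  R_conv,in = 1/(4πr²h) = 1/(4π·0.525²·222) = 0.001301 K/W
  R_titanium = (1/0.525 − 1/0.542)/(4πk) = 0.05974/(4π·19.6) = 2.426×10^-4 K/W
  R_conv,out = 1/(4πr²h) = 1/(4π·0.542²·21.6) = 0.01254 K/W
ΣR = 0.001301 + 2.426×10^-4 + 0.01254 = 0.01408 K/W
Q = ΔT/ΣR = (-179 °C − 23.9 °C)/0.01408 = -14400 W
(Negative Q ⇒ heat flows inward; heat gain = 14400 W.)

Q = 14.4 kW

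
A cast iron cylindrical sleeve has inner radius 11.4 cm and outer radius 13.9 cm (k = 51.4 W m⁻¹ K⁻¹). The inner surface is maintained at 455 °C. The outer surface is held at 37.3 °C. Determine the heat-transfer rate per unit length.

Q' = 6.80×10^5 W/m

Q' = 2πk·ΔT/ln(r₂/r₁) = 2π × 51.4 × 417.7 / ln(0.139/0.114) = 6.80×10^5 W/m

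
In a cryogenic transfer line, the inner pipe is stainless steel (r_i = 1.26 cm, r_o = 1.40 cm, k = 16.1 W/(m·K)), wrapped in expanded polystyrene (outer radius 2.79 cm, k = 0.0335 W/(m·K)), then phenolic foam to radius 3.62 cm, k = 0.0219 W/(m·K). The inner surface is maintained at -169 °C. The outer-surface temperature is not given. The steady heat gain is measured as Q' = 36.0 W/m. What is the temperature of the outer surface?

T_out = 17.1 °C

Series resistances:
  R'_stainless steel = ln(0.0140/0.0126)/(2πk) = 0.1054/(2π·16.1) = 0.001042 m·K/W
  R'_expanded polystyrene = ln(0.0279/0.0140)/(2πk) = 0.6896/(2π·0.0335) = 3.276 m·K/W
  R'_phenolic foam = ln(0.0362/0.0279)/(2πk) = 0.2604/(2π·0.0219) = 1.893 m·K/W
ΣR = 5.170 m·K/W
ΔT = Q'·ΣR = 36.0 × 5.170 = 186.1 K
Heat flows inward, so T_out = T_in + ΔT = -169 + 186.1 = 17.1 °C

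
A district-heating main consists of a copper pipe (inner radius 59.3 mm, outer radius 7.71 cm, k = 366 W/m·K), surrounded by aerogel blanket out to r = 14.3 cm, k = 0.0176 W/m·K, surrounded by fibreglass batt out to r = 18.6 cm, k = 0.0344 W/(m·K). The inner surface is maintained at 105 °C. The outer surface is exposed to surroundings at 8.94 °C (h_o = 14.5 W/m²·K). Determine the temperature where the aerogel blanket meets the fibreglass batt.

T = 26.8 °C

Series thermal resistances, inner to outer:
  R'_copper = ln(0.0771/0.0593)/(2πk) = 0.2625/(2π·366) = 1.141×10^-4 m·K/W
  R'_aerogel blanket = ln(0.143/0.0771)/(2πk) = 0.6177/(2π·0.0176) = 5.586 m·K/W
  R'_fibreglass batt = ln(0.186/0.143)/(2πk) = 0.2629/(2π·0.0344) = 1.216 m·K/W
  R'_conv,out = 1/(2πr h) = 1/(2π·0.186·14.5) = 0.05901 m·K/W
ΣR = 1.141×10^-4 + 5.586 + 1.216 + 0.05901 = 6.861 m·K/W
Q' = ΔT/ΣR = (105 °C − 8.94 °C)/6.861 = 14.00 W/m
From the inner boundary to the aerogel blanket/fibreglass batt interface, ΣR_partial = 5.586 m·K/W.
T_interface = T_in − Q'·ΣR_partial = 105 °C − (14.00)(5.586) = 26.8 °C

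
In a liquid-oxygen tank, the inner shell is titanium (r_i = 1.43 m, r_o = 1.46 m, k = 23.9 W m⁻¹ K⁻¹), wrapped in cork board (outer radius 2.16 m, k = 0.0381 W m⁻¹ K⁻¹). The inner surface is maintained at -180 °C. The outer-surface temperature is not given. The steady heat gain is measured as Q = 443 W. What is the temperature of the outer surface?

Series resistances:
  R_titanium = (1/1.43 − 1/1.46)/(4πk) = 0.01437/(4π·23.9) = 4.784×10^-5 K/W
  R_cork board = (1/1.46 − 1/2.16)/(4πk) = 0.2220/(4π·0.0381) = 0.4636 K/W
ΣR = 0.4637 K/W
ΔT = Q·ΣR = 443 × 0.4637 = 205.4 K
Heat flows inward, so T_out = T_in + ΔT = -180 + 205.4 = 25.4 °C

T_out = 25.4 °C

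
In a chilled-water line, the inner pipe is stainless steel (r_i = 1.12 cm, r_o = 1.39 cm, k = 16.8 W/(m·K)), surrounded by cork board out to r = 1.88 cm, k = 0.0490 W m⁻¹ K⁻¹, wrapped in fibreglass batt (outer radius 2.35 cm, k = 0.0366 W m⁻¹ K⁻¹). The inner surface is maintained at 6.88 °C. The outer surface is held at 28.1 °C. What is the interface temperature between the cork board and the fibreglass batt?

Resistance network (inner→outer):
  R'_stainless steel = ln(0.0139/0.0112)/(2πk) = 0.2160/(2π·16.8) = 0.002046 m·K/W
  R'_cork board = ln(0.0188/0.0139)/(2πk) = 0.3020/(2π·0.0490) = 0.9808 m·K/W
  R'_fibreglass batt = ln(0.0235/0.0188)/(2πk) = 0.2231/(2π·0.0366) = 0.9703 m·K/W
ΣR = 0.002046 + 0.9808 + 0.9703 = 1.953 m·K/W
Q' = ΔT/ΣR = (6.88 °C − 28.1 °C)/1.953 = -10.87 W/m
From the inner boundary to the cork board/fibreglass batt interface, ΣR_partial = 0.9828 m·K/W.
T_interface = T_in − Q'·ΣR_partial = 6.88 °C − (-10.87)(0.9828) = 17.6 °C

T = 17.6 °C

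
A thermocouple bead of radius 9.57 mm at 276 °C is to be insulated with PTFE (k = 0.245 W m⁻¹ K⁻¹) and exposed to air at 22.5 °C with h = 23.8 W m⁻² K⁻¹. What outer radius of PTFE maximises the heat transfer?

For a sphere, r_cr = 2k_ins/h = 2·0.245/23.8 = 0.0206 m = 2.06 cm

r_cr = 2.06 cm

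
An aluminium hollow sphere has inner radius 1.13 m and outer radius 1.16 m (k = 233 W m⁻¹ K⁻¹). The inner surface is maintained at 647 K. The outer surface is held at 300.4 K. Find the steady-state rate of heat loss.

Q = 4πk·ΔT/(1/r₁ − 1/r₂) = 4π × 233 × 346.6 / (1/1.13 − 1/1.16) = 4.43×10^7 W

Q = 4.43×10^7 W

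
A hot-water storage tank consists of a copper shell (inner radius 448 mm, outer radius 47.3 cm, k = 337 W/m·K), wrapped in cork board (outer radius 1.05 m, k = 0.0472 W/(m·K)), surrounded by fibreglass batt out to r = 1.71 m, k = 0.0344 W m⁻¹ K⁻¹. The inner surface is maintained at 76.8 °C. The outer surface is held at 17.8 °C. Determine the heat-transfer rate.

Series thermal resistances, inner to outer:
  R_copper = (1/0.448 − 1/0.473)/(4πk) = 0.1180/(4π·337) = 2.786×10^-5 K/W
  R_cork board = (1/0.473 − 1/1.05)/(4πk) = 1.162/(4π·0.0472) = 1.959 K/W
  R_fibreglass batt = (1/1.05 − 1/1.71)/(4πk) = 0.3676/(4π·0.0344) = 0.8503 K/W
ΣR = 2.786×10^-5 + 1.959 + 0.8503 = 2.809 K/W
Q = ΔT/ΣR = (76.8 °C − 17.8 °C)/2.809 = 21.0 W

Q = 21.0 W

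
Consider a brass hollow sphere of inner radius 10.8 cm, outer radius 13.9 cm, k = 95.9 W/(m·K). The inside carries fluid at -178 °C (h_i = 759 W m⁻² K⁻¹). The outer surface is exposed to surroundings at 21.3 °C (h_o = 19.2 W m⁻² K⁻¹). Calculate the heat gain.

Q = 885 W

Resistance network (inner→outer):
  R_conv,in = 1/(4πr²h) = 1/(4π·0.108²·759) = 0.008989 K/W
  R_brass = (1/0.108 − 1/0.139)/(4πk) = 2.065/(4π·95.9) = 0.001714 K/W
  R_conv,out = 1/(4πr²h) = 1/(4π·0.139²·19.2) = 0.2145 K/W
ΣR = 0.008989 + 0.001714 + 0.2145 = 0.2252 K/W
Q = ΔT/ΣR = (-178 °C − 21.3 °C)/0.2252 = -885 W
(Negative Q ⇒ heat flows inward; heat gain = 885 W.)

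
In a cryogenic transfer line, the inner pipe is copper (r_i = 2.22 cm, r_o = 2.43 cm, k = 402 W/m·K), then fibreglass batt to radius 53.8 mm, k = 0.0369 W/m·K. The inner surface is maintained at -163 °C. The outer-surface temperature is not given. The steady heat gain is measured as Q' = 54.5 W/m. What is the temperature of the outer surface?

T_out = 23.8 °C

Sum the resistances:
  R'_copper = ln(0.0243/0.0222)/(2πk) = 0.09038/(2π·402) = 3.578×10^-5 m·K/W
  R'_fibreglass batt = ln(0.0538/0.0243)/(2πk) = 0.7948/(2π·0.0369) = 3.428 m·K/W
ΣR = 3.428 m·K/W
ΔT = Q'·ΣR = 54.5 × 3.428 = 186.8 K
Heat flows inward, so T_out = T_in + ΔT = -163 + 186.8 = 23.8 °C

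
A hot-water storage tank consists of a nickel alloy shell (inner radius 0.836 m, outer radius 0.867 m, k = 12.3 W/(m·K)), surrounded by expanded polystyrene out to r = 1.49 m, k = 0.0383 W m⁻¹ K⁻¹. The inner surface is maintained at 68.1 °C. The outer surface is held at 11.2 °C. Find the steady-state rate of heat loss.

Q = 56.8 W

Series thermal resistances, inner to outer:
  R_nickel alloy = (1/0.836 − 1/0.867)/(4πk) = 0.04277/(4π·12.3) = 2.767×10^-4 K/W
  R_expanded polystyrene = (1/0.867 − 1/1.49)/(4πk) = 0.4823/(4π·0.0383) = 1.002 K/W
ΣR = 2.767×10^-4 + 1.002 = 1.002 K/W
Q = ΔT/ΣR = (68.1 °C − 11.2 °C)/1.002 = 56.8 W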